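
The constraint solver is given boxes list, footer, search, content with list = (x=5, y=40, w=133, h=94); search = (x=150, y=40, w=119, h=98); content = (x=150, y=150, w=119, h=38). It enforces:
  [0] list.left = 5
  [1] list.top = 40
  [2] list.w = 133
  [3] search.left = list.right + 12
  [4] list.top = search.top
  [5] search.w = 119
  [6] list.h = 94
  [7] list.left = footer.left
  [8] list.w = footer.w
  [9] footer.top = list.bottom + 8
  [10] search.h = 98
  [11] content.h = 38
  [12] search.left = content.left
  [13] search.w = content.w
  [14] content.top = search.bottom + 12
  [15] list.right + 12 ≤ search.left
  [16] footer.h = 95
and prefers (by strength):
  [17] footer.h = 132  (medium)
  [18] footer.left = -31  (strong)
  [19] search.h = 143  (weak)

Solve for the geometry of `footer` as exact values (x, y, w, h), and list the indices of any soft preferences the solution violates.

footer = (x=5, y=142, w=133, h=95)
violated soft preferences: 17, 18, 19

1. footer.x = 5  [list.left = footer.left]
2. footer.w = 133  [list.w = footer.w]
3. footer.y = 142  [footer.top = list.bottom + 8]
4. footer.h = 95  [footer.h = 95]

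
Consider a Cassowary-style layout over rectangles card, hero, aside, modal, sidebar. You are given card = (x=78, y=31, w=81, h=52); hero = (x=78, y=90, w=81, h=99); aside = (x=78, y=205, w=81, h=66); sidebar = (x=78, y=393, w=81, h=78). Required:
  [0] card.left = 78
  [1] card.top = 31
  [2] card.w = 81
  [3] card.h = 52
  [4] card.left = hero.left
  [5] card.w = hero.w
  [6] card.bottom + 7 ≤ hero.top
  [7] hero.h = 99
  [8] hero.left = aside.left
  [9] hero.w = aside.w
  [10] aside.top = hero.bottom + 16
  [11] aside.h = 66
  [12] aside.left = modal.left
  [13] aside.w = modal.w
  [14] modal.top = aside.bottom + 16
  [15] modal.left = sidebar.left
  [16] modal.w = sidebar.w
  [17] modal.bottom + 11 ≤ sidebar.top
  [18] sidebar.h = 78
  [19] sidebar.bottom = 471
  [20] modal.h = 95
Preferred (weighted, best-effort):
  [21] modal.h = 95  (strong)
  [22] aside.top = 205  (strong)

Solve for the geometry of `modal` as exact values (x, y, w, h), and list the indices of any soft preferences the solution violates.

modal = (x=78, y=287, w=81, h=95)
violated soft preferences: none

1. modal.x = 78  [aside.left = modal.left]
2. modal.w = 81  [aside.w = modal.w]
3. modal.y = 287  [modal.top = aside.bottom + 16]
4. modal.h = 95  [modal.h = 95]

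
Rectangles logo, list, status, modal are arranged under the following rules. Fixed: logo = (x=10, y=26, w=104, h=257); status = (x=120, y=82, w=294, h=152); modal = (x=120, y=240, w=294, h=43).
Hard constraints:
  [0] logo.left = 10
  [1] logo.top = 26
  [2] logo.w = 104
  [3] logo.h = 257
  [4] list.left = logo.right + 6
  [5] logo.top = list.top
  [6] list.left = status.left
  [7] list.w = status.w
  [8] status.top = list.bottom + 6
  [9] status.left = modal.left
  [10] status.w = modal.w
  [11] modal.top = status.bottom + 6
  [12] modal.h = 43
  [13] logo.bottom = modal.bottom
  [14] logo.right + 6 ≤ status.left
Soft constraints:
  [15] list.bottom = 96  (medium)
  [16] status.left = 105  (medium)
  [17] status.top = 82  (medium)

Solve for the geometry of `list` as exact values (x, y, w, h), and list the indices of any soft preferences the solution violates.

list = (x=120, y=26, w=294, h=50)
violated soft preferences: 15, 16

1. list.x = 120  [list.left = logo.right + 6]
2. list.y = 26  [logo.top = list.top]
3. list.w = 294  [list.w = status.w]
4. list.h = 50  [status.top = list.bottom + 6]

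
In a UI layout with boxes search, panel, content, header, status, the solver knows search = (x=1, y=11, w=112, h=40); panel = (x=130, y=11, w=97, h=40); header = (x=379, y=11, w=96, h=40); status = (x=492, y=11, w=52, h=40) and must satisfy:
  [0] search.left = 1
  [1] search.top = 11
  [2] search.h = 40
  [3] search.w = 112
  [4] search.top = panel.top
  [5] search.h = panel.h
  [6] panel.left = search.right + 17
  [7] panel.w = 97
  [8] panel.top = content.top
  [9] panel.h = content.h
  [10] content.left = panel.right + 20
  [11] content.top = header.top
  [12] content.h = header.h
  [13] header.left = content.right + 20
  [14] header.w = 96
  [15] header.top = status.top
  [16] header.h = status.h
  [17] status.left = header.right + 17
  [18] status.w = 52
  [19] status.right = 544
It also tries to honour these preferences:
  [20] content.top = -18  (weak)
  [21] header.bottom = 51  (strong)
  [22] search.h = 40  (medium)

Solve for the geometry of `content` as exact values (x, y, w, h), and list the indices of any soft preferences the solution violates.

1. content.y = 11  [panel.top = content.top]
2. content.h = 40  [panel.h = content.h]
3. content.x = 247  [content.left = panel.right + 20]
4. content.w = 112  [header.left = content.right + 20]

content = (x=247, y=11, w=112, h=40)
violated soft preferences: 20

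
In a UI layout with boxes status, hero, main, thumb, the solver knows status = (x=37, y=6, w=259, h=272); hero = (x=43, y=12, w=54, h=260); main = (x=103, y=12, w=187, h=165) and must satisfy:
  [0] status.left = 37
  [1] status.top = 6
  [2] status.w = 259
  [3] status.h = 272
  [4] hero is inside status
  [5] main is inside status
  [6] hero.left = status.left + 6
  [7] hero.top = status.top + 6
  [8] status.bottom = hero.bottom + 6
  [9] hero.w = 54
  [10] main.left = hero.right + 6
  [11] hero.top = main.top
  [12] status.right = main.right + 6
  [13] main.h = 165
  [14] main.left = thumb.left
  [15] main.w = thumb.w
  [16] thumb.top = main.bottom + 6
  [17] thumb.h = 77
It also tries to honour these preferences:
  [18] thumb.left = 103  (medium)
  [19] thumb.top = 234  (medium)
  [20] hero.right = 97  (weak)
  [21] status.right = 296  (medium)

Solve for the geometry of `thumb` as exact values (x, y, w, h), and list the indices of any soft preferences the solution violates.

thumb = (x=103, y=183, w=187, h=77)
violated soft preferences: 19

1. thumb.x = 103  [main.left = thumb.left]
2. thumb.w = 187  [main.w = thumb.w]
3. thumb.y = 183  [thumb.top = main.bottom + 6]
4. thumb.h = 77  [thumb.h = 77]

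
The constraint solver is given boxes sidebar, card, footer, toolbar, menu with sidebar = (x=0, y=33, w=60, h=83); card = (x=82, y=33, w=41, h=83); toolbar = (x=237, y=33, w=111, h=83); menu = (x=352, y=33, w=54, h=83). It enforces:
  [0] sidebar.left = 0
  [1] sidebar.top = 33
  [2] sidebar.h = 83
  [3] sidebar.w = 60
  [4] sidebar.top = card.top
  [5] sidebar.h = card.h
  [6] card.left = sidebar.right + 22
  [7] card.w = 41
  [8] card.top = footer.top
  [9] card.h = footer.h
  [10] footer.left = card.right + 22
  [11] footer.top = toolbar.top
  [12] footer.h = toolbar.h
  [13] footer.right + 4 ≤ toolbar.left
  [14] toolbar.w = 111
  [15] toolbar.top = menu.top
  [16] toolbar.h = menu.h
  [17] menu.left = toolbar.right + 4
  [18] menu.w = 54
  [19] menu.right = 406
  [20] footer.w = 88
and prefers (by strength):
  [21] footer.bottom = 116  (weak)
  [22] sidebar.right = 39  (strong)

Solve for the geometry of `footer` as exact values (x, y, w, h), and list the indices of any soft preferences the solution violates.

1. footer.y = 33  [card.top = footer.top]
2. footer.h = 83  [card.h = footer.h]
3. footer.x = 145  [footer.left = card.right + 22]
4. footer.w = 88  [footer.w = 88]

footer = (x=145, y=33, w=88, h=83)
violated soft preferences: 22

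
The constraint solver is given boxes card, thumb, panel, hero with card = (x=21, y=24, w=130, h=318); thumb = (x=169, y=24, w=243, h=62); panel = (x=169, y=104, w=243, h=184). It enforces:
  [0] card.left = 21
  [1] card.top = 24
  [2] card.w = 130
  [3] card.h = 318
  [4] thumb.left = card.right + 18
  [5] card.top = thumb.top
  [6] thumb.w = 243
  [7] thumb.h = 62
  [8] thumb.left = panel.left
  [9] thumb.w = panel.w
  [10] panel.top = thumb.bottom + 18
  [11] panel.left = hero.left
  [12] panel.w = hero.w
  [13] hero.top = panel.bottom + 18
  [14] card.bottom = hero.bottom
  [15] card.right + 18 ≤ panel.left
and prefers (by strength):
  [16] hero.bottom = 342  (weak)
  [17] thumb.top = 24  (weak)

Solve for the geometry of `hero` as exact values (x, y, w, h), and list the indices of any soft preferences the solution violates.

hero = (x=169, y=306, w=243, h=36)
violated soft preferences: none

1. hero.x = 169  [panel.left = hero.left]
2. hero.w = 243  [panel.w = hero.w]
3. hero.y = 306  [hero.top = panel.bottom + 18]
4. hero.h = 36  [card.bottom = hero.bottom]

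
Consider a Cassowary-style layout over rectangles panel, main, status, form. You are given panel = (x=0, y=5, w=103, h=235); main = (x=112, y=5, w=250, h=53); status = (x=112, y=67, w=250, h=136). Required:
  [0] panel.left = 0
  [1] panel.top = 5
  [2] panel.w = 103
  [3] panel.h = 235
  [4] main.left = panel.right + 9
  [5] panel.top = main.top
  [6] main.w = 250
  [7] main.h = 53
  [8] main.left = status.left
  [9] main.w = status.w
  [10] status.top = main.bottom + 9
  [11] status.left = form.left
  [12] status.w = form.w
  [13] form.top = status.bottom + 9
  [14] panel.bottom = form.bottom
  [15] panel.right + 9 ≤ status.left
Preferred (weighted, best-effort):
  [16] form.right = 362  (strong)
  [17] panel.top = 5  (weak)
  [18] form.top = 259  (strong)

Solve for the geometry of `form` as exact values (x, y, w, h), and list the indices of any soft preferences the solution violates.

1. form.x = 112  [status.left = form.left]
2. form.w = 250  [status.w = form.w]
3. form.y = 212  [form.top = status.bottom + 9]
4. form.h = 28  [panel.bottom = form.bottom]

form = (x=112, y=212, w=250, h=28)
violated soft preferences: 18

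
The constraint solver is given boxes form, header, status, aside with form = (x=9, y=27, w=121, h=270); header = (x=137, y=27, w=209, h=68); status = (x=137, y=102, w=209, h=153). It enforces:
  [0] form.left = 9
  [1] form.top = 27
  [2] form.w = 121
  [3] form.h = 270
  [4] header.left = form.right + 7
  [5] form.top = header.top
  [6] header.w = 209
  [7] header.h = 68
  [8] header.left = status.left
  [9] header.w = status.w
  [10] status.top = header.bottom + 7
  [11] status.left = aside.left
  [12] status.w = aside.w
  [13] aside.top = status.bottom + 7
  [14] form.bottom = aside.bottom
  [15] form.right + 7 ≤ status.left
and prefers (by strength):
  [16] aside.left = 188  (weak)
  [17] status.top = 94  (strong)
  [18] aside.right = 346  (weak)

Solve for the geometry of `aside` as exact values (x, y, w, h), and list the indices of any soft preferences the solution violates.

aside = (x=137, y=262, w=209, h=35)
violated soft preferences: 16, 17

1. aside.x = 137  [status.left = aside.left]
2. aside.w = 209  [status.w = aside.w]
3. aside.y = 262  [aside.top = status.bottom + 7]
4. aside.h = 35  [form.bottom = aside.bottom]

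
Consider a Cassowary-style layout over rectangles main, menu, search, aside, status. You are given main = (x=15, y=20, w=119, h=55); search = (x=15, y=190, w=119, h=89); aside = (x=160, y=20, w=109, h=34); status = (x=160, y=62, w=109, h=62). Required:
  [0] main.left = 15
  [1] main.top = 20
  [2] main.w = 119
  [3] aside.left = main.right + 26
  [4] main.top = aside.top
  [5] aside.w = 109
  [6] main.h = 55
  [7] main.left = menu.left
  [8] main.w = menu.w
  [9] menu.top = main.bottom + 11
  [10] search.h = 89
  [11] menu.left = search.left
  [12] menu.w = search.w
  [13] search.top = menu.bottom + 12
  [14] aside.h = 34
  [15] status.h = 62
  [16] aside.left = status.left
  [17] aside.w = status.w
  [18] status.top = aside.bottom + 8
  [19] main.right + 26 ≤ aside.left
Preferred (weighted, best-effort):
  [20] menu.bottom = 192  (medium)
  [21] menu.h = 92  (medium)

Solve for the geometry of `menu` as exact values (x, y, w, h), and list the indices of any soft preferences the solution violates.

menu = (x=15, y=86, w=119, h=92)
violated soft preferences: 20

1. menu.x = 15  [main.left = menu.left]
2. menu.w = 119  [main.w = menu.w]
3. menu.y = 86  [menu.top = main.bottom + 11]
4. menu.h = 92  [search.top = menu.bottom + 12]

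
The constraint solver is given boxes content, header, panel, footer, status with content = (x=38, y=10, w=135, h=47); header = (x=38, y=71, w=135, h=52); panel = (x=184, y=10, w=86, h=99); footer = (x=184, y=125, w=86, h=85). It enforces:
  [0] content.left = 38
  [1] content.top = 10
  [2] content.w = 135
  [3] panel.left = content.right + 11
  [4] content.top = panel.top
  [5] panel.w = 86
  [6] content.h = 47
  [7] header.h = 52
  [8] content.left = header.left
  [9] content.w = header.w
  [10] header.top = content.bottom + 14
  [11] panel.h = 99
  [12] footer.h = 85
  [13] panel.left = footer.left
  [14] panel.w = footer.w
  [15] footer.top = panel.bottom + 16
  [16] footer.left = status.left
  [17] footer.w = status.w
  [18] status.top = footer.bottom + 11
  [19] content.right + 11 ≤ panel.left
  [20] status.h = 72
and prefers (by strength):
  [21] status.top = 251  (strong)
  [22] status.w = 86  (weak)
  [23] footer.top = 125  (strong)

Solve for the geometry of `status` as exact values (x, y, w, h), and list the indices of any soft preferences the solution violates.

1. status.x = 184  [footer.left = status.left]
2. status.w = 86  [footer.w = status.w]
3. status.y = 221  [status.top = footer.bottom + 11]
4. status.h = 72  [status.h = 72]

status = (x=184, y=221, w=86, h=72)
violated soft preferences: 21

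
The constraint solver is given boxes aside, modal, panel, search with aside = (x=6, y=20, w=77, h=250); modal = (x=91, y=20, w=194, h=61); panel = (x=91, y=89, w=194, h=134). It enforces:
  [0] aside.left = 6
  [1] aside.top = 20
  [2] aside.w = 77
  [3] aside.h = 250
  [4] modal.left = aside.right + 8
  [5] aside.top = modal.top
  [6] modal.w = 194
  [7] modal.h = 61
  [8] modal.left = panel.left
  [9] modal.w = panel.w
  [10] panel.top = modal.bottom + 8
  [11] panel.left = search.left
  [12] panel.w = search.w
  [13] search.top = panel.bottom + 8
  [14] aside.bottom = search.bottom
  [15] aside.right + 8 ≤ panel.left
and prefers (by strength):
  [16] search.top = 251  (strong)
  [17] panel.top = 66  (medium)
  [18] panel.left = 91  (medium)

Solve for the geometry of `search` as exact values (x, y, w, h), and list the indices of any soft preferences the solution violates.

search = (x=91, y=231, w=194, h=39)
violated soft preferences: 16, 17

1. search.x = 91  [panel.left = search.left]
2. search.w = 194  [panel.w = search.w]
3. search.y = 231  [search.top = panel.bottom + 8]
4. search.h = 39  [aside.bottom = search.bottom]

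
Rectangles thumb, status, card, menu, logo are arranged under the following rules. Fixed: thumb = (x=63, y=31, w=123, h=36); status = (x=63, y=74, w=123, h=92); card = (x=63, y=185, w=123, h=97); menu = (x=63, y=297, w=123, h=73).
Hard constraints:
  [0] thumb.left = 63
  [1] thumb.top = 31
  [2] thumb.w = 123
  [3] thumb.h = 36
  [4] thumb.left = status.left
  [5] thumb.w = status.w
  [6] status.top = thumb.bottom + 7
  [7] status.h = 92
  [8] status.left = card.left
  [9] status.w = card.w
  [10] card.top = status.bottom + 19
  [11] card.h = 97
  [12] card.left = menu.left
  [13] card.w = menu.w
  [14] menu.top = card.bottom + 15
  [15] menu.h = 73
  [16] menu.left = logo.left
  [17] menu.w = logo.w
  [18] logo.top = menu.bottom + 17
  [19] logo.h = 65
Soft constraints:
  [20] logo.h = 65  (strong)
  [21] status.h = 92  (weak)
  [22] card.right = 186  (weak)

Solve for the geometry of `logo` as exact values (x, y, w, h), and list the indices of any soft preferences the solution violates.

logo = (x=63, y=387, w=123, h=65)
violated soft preferences: none

1. logo.x = 63  [menu.left = logo.left]
2. logo.w = 123  [menu.w = logo.w]
3. logo.y = 387  [logo.top = menu.bottom + 17]
4. logo.h = 65  [logo.h = 65]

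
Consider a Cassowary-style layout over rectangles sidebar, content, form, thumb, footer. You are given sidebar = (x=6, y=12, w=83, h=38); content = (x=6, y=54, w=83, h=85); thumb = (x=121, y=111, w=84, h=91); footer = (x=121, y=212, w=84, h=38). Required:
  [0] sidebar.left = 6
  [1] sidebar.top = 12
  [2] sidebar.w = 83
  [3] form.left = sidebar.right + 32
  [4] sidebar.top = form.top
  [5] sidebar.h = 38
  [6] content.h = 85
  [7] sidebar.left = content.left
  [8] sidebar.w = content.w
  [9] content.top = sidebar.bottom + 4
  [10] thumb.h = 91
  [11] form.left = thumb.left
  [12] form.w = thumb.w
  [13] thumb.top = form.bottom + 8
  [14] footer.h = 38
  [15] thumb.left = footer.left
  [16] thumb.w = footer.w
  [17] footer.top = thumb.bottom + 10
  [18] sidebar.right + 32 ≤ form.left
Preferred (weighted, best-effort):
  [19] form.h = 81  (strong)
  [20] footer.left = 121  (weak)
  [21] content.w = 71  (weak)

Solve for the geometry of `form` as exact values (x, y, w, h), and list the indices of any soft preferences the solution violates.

1. form.x = 121  [form.left = sidebar.right + 32]
2. form.y = 12  [sidebar.top = form.top]
3. form.w = 84  [form.w = thumb.w]
4. form.h = 91  [thumb.top = form.bottom + 8]

form = (x=121, y=12, w=84, h=91)
violated soft preferences: 19, 21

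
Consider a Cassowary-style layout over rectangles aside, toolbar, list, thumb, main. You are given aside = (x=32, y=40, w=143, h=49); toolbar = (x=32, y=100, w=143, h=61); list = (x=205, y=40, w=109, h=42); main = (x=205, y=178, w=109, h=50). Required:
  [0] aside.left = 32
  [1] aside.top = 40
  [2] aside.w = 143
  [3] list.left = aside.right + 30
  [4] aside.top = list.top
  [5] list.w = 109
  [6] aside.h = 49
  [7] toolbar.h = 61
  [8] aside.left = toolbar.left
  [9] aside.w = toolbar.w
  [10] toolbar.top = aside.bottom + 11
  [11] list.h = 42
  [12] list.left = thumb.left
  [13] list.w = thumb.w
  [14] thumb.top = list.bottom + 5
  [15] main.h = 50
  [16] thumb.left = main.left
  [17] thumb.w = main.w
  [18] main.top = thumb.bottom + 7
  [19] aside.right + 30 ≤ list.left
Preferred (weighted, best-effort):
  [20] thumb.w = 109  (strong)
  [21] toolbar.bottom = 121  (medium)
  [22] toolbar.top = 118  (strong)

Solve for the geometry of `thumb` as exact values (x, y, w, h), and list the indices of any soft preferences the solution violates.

1. thumb.x = 205  [list.left = thumb.left]
2. thumb.w = 109  [list.w = thumb.w]
3. thumb.y = 87  [thumb.top = list.bottom + 5]
4. thumb.h = 84  [main.top = thumb.bottom + 7]

thumb = (x=205, y=87, w=109, h=84)
violated soft preferences: 21, 22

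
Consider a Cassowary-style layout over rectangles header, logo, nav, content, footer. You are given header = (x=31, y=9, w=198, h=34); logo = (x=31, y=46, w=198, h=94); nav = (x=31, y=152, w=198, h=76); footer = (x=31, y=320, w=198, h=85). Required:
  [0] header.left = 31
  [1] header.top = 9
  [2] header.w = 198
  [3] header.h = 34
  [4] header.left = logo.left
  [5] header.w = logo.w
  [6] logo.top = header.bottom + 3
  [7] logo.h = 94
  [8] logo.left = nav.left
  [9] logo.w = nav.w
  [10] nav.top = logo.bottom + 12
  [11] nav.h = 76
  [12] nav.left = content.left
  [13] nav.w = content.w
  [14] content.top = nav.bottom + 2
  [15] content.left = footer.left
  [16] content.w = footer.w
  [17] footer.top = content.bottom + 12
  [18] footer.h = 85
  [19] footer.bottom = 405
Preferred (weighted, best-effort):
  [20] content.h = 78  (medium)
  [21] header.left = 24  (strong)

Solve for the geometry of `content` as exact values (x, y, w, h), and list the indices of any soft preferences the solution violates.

1. content.x = 31  [nav.left = content.left]
2. content.w = 198  [nav.w = content.w]
3. content.y = 230  [content.top = nav.bottom + 2]
4. content.h = 78  [footer.top = content.bottom + 12]

content = (x=31, y=230, w=198, h=78)
violated soft preferences: 21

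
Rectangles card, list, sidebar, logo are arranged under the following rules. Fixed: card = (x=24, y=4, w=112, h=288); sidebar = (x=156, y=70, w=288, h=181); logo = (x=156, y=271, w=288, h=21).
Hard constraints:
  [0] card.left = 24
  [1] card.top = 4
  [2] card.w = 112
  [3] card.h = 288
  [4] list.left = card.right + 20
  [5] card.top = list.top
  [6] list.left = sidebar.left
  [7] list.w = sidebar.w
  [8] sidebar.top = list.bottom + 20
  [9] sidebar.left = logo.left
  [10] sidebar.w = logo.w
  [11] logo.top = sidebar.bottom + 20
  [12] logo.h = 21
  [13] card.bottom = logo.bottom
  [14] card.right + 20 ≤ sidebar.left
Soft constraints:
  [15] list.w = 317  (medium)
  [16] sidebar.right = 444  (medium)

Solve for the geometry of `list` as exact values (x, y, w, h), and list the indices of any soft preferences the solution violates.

1. list.x = 156  [list.left = card.right + 20]
2. list.y = 4  [card.top = list.top]
3. list.w = 288  [list.w = sidebar.w]
4. list.h = 46  [sidebar.top = list.bottom + 20]

list = (x=156, y=4, w=288, h=46)
violated soft preferences: 15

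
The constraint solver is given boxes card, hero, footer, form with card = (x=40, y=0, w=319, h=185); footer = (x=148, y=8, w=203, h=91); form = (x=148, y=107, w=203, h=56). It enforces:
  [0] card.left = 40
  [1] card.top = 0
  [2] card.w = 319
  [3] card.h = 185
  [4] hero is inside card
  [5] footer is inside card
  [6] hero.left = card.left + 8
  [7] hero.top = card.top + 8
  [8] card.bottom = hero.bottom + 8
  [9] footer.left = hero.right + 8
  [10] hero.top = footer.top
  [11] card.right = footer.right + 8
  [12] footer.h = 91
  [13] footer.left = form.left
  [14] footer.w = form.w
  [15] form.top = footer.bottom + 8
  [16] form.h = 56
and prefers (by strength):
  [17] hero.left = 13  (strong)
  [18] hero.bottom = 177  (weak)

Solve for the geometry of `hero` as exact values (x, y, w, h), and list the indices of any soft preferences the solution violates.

1. hero.x = 48  [hero.left = card.left + 8]
2. hero.y = 8  [hero.top = card.top + 8]
3. hero.h = 169  [card.bottom = hero.bottom + 8]
4. hero.w = 92  [footer.left = hero.right + 8]

hero = (x=48, y=8, w=92, h=169)
violated soft preferences: 17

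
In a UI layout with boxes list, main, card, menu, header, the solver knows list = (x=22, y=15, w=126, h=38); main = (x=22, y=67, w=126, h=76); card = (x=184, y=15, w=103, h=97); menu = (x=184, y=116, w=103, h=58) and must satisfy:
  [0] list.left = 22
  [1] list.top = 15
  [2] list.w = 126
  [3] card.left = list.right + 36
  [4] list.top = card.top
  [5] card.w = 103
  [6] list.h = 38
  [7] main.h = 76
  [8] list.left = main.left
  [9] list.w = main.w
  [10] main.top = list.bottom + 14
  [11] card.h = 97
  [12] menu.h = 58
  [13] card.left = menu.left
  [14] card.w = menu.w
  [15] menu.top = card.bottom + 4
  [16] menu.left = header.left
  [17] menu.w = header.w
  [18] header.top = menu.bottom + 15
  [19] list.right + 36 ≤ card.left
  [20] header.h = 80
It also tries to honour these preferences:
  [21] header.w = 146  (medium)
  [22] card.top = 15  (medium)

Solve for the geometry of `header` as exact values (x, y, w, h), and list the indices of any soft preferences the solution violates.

header = (x=184, y=189, w=103, h=80)
violated soft preferences: 21

1. header.x = 184  [menu.left = header.left]
2. header.w = 103  [menu.w = header.w]
3. header.y = 189  [header.top = menu.bottom + 15]
4. header.h = 80  [header.h = 80]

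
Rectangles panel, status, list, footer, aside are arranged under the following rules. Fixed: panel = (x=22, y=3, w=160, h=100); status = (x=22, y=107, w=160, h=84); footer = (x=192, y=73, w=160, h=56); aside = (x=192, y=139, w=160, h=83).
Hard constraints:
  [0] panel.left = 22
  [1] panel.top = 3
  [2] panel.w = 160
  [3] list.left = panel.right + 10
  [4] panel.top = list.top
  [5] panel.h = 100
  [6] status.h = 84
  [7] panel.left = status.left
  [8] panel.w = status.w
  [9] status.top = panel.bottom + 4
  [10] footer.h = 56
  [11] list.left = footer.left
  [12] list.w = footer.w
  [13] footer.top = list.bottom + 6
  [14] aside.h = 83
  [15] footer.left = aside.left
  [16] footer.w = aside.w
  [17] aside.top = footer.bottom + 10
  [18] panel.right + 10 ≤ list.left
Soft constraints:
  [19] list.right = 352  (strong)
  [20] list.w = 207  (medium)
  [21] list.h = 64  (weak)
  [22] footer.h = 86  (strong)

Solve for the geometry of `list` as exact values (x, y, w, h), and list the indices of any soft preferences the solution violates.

1. list.x = 192  [list.left = panel.right + 10]
2. list.y = 3  [panel.top = list.top]
3. list.w = 160  [list.w = footer.w]
4. list.h = 64  [footer.top = list.bottom + 6]

list = (x=192, y=3, w=160, h=64)
violated soft preferences: 20, 22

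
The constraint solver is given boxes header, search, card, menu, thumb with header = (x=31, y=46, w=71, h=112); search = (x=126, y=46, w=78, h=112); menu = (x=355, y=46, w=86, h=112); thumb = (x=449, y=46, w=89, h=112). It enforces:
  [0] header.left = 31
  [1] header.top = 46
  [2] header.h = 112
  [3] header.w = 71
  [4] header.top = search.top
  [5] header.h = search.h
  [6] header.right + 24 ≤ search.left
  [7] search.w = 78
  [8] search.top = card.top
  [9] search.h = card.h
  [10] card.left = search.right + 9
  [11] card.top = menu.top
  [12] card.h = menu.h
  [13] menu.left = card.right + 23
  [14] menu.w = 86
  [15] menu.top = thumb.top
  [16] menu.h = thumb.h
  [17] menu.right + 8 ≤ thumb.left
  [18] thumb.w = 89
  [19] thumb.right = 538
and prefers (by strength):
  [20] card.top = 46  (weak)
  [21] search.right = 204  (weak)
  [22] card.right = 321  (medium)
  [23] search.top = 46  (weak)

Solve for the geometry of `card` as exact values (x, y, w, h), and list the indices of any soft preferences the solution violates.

card = (x=213, y=46, w=119, h=112)
violated soft preferences: 22

1. card.y = 46  [search.top = card.top]
2. card.h = 112  [search.h = card.h]
3. card.x = 213  [card.left = search.right + 9]
4. card.w = 119  [menu.left = card.right + 23]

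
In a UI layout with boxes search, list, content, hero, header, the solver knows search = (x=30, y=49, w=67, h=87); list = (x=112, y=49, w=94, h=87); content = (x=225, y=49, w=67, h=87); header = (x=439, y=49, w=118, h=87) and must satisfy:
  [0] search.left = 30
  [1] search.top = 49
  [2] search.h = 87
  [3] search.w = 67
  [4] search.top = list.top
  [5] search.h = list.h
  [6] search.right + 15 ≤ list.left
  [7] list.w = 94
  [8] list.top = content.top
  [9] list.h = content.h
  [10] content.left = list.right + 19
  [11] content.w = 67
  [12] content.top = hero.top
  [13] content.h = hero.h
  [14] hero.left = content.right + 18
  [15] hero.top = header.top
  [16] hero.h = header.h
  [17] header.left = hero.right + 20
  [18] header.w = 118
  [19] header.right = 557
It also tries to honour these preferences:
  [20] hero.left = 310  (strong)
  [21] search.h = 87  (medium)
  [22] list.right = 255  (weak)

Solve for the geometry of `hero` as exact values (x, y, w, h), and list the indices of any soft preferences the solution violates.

hero = (x=310, y=49, w=109, h=87)
violated soft preferences: 22

1. hero.y = 49  [content.top = hero.top]
2. hero.h = 87  [content.h = hero.h]
3. hero.x = 310  [hero.left = content.right + 18]
4. hero.w = 109  [header.left = hero.right + 20]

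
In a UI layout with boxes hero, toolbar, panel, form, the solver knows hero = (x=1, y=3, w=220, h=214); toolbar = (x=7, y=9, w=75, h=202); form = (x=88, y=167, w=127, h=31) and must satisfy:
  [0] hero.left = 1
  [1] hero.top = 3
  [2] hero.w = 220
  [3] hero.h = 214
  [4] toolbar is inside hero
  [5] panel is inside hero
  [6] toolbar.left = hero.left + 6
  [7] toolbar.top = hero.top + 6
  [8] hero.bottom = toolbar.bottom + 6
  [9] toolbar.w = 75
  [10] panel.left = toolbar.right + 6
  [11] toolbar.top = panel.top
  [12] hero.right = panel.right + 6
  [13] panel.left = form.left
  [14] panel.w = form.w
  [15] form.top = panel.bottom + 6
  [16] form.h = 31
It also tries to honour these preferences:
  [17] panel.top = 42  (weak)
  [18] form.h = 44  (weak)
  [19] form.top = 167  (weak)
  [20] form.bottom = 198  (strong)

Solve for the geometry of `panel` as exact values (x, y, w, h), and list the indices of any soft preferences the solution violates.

panel = (x=88, y=9, w=127, h=152)
violated soft preferences: 17, 18

1. panel.x = 88  [panel.left = toolbar.right + 6]
2. panel.y = 9  [toolbar.top = panel.top]
3. panel.w = 127  [hero.right = panel.right + 6]
4. panel.h = 152  [form.top = panel.bottom + 6]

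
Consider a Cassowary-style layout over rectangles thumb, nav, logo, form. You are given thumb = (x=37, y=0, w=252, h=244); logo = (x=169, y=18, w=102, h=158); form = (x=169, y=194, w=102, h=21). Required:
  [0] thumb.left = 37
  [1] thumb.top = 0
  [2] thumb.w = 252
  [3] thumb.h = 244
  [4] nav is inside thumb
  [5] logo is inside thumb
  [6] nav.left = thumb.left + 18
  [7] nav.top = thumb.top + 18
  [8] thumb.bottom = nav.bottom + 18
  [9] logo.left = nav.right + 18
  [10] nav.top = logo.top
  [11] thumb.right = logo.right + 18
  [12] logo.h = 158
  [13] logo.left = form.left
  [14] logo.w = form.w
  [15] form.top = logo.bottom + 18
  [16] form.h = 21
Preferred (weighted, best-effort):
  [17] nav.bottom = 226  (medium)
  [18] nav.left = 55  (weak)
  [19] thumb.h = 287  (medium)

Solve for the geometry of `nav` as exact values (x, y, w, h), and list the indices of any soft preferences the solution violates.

1. nav.x = 55  [nav.left = thumb.left + 18]
2. nav.y = 18  [nav.top = thumb.top + 18]
3. nav.h = 208  [thumb.bottom = nav.bottom + 18]
4. nav.w = 96  [logo.left = nav.right + 18]

nav = (x=55, y=18, w=96, h=208)
violated soft preferences: 19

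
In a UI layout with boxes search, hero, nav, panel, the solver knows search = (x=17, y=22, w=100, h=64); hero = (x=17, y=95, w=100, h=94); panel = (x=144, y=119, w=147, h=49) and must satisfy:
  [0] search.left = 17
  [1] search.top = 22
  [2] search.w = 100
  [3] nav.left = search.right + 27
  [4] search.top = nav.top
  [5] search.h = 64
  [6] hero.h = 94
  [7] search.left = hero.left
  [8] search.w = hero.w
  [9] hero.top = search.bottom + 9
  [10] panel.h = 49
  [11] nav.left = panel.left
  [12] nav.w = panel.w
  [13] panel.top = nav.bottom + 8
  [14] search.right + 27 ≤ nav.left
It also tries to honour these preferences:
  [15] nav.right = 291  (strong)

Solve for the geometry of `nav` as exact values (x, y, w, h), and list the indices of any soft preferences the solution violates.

1. nav.x = 144  [nav.left = search.right + 27]
2. nav.y = 22  [search.top = nav.top]
3. nav.w = 147  [nav.w = panel.w]
4. nav.h = 89  [panel.top = nav.bottom + 8]

nav = (x=144, y=22, w=147, h=89)
violated soft preferences: none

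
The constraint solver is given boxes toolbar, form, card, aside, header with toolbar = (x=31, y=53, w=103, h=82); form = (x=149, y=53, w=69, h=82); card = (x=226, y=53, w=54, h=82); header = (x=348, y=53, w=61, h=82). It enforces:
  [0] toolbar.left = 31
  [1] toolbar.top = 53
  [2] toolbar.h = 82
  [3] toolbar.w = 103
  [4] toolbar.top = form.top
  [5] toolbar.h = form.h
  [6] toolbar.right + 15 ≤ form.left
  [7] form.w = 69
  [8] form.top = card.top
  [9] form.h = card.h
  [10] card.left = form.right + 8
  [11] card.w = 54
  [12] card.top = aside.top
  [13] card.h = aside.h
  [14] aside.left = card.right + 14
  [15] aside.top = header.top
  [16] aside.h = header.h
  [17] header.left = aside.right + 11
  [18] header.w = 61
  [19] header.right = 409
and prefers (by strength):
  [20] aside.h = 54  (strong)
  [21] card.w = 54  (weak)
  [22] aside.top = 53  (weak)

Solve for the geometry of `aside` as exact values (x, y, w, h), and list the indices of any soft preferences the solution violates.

aside = (x=294, y=53, w=43, h=82)
violated soft preferences: 20

1. aside.y = 53  [card.top = aside.top]
2. aside.h = 82  [card.h = aside.h]
3. aside.x = 294  [aside.left = card.right + 14]
4. aside.w = 43  [header.left = aside.right + 11]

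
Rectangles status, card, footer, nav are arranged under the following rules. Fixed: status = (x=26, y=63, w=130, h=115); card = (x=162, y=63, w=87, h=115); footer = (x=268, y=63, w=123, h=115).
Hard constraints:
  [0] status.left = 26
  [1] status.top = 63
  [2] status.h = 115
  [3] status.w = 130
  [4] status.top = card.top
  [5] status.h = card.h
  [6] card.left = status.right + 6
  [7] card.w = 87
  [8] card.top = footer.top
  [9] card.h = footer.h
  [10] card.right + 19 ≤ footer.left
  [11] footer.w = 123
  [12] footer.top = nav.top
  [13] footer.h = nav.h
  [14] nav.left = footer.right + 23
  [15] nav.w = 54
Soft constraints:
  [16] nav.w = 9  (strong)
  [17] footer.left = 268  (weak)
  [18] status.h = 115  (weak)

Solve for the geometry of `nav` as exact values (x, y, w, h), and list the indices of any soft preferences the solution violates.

1. nav.y = 63  [footer.top = nav.top]
2. nav.h = 115  [footer.h = nav.h]
3. nav.x = 414  [nav.left = footer.right + 23]
4. nav.w = 54  [nav.w = 54]

nav = (x=414, y=63, w=54, h=115)
violated soft preferences: 16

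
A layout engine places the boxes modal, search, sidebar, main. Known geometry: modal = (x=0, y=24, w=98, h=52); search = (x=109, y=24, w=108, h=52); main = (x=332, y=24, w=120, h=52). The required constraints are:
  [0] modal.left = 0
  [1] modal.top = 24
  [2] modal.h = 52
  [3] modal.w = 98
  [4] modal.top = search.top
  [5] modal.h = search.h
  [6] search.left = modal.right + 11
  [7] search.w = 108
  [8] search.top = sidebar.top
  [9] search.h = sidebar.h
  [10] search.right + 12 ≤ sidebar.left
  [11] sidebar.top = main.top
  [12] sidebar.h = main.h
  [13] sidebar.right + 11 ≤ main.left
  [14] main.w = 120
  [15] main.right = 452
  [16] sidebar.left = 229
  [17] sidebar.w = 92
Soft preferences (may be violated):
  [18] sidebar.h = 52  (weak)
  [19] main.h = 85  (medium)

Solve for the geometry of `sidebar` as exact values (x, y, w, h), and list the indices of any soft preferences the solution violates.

1. sidebar.y = 24  [search.top = sidebar.top]
2. sidebar.h = 52  [search.h = sidebar.h]
3. sidebar.x = 229  [sidebar.left = 229]
4. sidebar.w = 92  [sidebar.w = 92]

sidebar = (x=229, y=24, w=92, h=52)
violated soft preferences: 19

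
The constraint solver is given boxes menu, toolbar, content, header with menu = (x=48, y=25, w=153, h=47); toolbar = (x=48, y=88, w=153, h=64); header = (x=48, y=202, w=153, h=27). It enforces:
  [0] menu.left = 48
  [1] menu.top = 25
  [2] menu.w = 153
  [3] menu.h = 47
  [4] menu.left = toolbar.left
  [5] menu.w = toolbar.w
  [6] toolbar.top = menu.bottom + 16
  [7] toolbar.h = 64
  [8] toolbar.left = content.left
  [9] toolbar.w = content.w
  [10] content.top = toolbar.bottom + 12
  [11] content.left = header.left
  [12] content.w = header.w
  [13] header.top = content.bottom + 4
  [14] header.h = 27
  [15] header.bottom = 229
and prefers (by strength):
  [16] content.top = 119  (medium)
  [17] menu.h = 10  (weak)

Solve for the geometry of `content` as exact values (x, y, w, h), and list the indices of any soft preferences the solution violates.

content = (x=48, y=164, w=153, h=34)
violated soft preferences: 16, 17

1. content.x = 48  [toolbar.left = content.left]
2. content.w = 153  [toolbar.w = content.w]
3. content.y = 164  [content.top = toolbar.bottom + 12]
4. content.h = 34  [header.top = content.bottom + 4]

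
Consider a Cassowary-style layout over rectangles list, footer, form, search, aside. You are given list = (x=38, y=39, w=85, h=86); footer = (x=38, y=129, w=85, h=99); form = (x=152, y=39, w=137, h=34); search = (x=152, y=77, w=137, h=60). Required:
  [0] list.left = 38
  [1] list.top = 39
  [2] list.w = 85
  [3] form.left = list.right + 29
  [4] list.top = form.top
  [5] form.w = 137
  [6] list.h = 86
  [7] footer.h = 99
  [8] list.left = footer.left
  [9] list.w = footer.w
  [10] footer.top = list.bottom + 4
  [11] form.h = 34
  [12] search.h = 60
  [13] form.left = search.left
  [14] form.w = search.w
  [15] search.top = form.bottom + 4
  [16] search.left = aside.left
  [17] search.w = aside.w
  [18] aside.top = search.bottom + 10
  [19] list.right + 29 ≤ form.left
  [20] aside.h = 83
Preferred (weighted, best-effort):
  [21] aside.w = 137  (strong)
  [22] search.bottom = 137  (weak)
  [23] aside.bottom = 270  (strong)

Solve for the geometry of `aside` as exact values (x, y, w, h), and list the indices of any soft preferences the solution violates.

aside = (x=152, y=147, w=137, h=83)
violated soft preferences: 23

1. aside.x = 152  [search.left = aside.left]
2. aside.w = 137  [search.w = aside.w]
3. aside.y = 147  [aside.top = search.bottom + 10]
4. aside.h = 83  [aside.h = 83]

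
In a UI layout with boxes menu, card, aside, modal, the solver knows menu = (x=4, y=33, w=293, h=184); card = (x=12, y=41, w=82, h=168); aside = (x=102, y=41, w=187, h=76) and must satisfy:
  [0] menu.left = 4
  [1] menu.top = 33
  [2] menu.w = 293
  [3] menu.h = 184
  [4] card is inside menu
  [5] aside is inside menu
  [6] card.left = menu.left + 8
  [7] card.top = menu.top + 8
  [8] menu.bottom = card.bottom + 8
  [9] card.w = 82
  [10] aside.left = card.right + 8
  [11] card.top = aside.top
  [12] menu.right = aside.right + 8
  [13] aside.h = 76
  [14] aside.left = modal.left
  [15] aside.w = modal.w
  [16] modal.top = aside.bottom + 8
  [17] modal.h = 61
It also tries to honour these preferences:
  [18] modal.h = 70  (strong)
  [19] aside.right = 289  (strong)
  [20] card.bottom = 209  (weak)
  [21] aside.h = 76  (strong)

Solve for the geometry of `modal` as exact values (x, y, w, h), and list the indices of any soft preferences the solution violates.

modal = (x=102, y=125, w=187, h=61)
violated soft preferences: 18

1. modal.x = 102  [aside.left = modal.left]
2. modal.w = 187  [aside.w = modal.w]
3. modal.y = 125  [modal.top = aside.bottom + 8]
4. modal.h = 61  [modal.h = 61]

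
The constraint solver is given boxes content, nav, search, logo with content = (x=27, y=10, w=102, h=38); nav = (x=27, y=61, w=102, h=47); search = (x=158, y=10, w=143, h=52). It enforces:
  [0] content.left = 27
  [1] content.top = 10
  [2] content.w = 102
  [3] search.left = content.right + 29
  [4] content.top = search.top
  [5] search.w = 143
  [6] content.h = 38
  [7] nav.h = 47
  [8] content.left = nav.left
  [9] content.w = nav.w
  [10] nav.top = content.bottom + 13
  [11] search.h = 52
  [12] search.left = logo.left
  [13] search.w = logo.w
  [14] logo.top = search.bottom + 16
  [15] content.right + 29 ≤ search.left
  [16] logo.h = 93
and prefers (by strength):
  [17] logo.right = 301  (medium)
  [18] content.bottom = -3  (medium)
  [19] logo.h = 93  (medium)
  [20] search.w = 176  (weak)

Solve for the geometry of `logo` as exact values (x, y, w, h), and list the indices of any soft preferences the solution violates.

logo = (x=158, y=78, w=143, h=93)
violated soft preferences: 18, 20

1. logo.x = 158  [search.left = logo.left]
2. logo.w = 143  [search.w = logo.w]
3. logo.y = 78  [logo.top = search.bottom + 16]
4. logo.h = 93  [logo.h = 93]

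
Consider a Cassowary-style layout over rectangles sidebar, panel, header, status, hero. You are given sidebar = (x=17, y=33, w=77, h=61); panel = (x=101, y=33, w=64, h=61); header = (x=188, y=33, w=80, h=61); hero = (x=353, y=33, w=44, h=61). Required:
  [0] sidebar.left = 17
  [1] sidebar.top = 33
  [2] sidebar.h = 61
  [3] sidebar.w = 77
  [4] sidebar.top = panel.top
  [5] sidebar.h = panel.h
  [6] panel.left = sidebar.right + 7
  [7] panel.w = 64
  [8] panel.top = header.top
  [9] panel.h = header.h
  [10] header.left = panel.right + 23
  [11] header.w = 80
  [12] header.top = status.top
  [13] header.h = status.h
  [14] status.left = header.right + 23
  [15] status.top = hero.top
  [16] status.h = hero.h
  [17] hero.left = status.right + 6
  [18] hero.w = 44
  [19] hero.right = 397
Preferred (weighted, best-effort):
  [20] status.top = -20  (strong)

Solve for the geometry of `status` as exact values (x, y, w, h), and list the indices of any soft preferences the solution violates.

status = (x=291, y=33, w=56, h=61)
violated soft preferences: 20

1. status.y = 33  [header.top = status.top]
2. status.h = 61  [header.h = status.h]
3. status.x = 291  [status.left = header.right + 23]
4. status.w = 56  [hero.left = status.right + 6]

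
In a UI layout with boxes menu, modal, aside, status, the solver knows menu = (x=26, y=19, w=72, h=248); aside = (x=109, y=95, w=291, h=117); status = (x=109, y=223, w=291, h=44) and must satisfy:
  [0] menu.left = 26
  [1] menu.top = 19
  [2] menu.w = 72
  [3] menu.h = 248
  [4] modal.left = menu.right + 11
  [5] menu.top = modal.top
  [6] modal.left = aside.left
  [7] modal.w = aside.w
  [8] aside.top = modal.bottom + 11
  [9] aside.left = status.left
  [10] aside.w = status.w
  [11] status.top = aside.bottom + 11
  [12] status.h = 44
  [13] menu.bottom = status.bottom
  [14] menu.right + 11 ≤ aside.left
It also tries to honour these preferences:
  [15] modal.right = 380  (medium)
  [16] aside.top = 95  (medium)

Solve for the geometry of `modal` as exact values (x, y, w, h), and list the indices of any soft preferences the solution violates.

modal = (x=109, y=19, w=291, h=65)
violated soft preferences: 15

1. modal.x = 109  [modal.left = menu.right + 11]
2. modal.y = 19  [menu.top = modal.top]
3. modal.w = 291  [modal.w = aside.w]
4. modal.h = 65  [aside.top = modal.bottom + 11]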